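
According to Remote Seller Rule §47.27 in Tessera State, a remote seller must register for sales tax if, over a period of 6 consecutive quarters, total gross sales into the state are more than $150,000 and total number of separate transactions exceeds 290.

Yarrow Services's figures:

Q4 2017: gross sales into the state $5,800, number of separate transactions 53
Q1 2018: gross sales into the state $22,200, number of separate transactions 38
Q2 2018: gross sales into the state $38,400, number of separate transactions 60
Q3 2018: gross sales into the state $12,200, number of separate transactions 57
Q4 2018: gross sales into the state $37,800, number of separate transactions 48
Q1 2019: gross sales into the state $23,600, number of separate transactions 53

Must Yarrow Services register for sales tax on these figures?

No

Total gross sales into the state: $5,800 + $22,200 + $38,400 + $12,200 + $37,800 + $23,600 = $140,000 (≤ $150,000).
Total number of separate transactions: 53 + 38 + 60 + 57 + 48 + 53 = 309 (> 290).
The test is 'and': the rule requires both, and at least one is not exceeded.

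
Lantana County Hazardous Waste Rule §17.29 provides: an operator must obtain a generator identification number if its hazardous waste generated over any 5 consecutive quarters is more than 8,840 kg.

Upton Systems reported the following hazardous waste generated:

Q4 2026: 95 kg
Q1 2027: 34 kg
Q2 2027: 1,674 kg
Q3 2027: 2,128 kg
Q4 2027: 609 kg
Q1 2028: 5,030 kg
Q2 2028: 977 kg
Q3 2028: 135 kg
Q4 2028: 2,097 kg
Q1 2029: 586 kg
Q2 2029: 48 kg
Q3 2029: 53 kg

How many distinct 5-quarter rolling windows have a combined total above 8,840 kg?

Q4 2026–Q4 2027: 95 kg + 34 kg + 1,674 kg + 2,128 kg + 609 kg = 4,540 kg (under)
Q1 2027–Q1 2028: 34 kg + 1,674 kg + 2,128 kg + 609 kg + 5,030 kg = 9,475 kg (over)
Q2 2027–Q2 2028: 1,674 kg + 2,128 kg + 609 kg + 5,030 kg + 977 kg = 10,418 kg (over)
Q3 2027–Q3 2028: 2,128 kg + 609 kg + 5,030 kg + 977 kg + 135 kg = 8,879 kg (over)
Q4 2027–Q4 2028: 609 kg + 5,030 kg + 977 kg + 135 kg + 2,097 kg = 8,848 kg (over)
Q1 2028–Q1 2029: 5,030 kg + 977 kg + 135 kg + 2,097 kg + 586 kg = 8,825 kg (under)
Q2 2028–Q2 2029: 977 kg + 135 kg + 2,097 kg + 586 kg + 48 kg = 3,843 kg (under)
Q3 2028–Q3 2029: 135 kg + 2,097 kg + 586 kg + 48 kg + 53 kg = 2,919 kg (under)
4 windows exceed the threshold.

4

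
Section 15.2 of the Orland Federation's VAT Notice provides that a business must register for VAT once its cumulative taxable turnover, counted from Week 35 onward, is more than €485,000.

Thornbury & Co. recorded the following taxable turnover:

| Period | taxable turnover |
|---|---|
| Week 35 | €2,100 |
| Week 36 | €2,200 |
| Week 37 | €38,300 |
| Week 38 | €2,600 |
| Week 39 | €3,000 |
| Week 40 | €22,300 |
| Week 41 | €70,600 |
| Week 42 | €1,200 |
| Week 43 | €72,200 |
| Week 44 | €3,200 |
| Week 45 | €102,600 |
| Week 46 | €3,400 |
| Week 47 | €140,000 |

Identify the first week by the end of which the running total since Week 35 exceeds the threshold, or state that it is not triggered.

Not triggered

Through Week 35: €2,100
Through Week 36: €4,300
Through Week 37: €42,600
Through Week 38: €45,200
Through Week 39: €48,200
Through Week 40: €70,500
Through Week 41: €141,100
Through Week 42: €142,300
Through Week 43: €214,500
Through Week 44: €217,700
Through Week 45: €320,300
Through Week 46: €323,700
Through Week 47: €463,700
Final cumulative total €463,700 ≤ €485,000; the threshold is never exceeded.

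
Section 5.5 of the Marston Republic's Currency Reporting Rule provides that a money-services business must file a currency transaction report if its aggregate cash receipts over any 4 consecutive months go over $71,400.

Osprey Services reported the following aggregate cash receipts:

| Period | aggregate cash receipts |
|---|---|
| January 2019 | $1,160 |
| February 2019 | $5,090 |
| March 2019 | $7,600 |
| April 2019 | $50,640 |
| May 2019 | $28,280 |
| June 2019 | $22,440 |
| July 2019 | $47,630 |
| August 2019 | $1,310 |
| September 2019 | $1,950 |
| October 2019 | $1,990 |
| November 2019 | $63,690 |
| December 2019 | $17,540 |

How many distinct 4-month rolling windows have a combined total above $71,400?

January 2019–April 2019: $1,160 + $5,090 + $7,600 + $50,640 = $64,490 (under)
February 2019–May 2019: $5,090 + $7,600 + $50,640 + $28,280 = $91,610 (over)
March 2019–June 2019: $7,600 + $50,640 + $28,280 + $22,440 = $108,960 (over)
April 2019–July 2019: $50,640 + $28,280 + $22,440 + $47,630 = $148,990 (over)
May 2019–August 2019: $28,280 + $22,440 + $47,630 + $1,310 = $99,660 (over)
June 2019–September 2019: $22,440 + $47,630 + $1,310 + $1,950 = $73,330 (over)
July 2019–October 2019: $47,630 + $1,310 + $1,950 + $1,990 = $52,880 (under)
August 2019–November 2019: $1,310 + $1,950 + $1,990 + $63,690 = $68,940 (under)
September 2019–December 2019: $1,950 + $1,990 + $63,690 + $17,540 = $85,170 (over)
6 windows exceed the threshold.

6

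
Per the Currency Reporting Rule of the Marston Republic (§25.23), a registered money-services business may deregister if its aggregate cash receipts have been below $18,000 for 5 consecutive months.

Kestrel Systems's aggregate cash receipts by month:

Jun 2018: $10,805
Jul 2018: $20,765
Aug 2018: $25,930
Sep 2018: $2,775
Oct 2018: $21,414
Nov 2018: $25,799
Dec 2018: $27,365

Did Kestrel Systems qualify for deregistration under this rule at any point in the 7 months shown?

No

Months below $18,000: Jun 2018, Sep 2018.
Longest run of consecutive months below the threshold: 1.
1 < 5, so Kestrel Systems never became eligible.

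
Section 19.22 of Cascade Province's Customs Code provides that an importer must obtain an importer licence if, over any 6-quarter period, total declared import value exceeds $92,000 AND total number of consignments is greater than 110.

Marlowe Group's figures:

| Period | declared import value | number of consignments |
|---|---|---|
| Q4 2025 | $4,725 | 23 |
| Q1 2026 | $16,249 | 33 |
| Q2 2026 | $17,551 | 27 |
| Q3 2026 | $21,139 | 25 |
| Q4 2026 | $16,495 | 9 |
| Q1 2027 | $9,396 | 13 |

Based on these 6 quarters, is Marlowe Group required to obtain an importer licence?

Total declared import value: $4,725 + $16,249 + $17,551 + $21,139 + $16,495 + $9,396 = $85,555 (≤ $92,000).
Total number of consignments: 23 + 33 + 27 + 25 + 9 + 13 = 130 (> 110).
The test is 'and': the rule requires both, and at least one is not exceeded.

No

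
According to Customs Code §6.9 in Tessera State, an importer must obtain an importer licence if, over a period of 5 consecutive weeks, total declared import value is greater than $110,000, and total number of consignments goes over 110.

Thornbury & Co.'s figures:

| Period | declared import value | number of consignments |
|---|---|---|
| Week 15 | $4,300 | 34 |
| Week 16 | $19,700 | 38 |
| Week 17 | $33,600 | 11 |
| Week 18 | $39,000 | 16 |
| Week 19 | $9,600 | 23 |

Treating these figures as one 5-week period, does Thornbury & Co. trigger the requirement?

Total declared import value: $4,300 + $19,700 + $33,600 + $39,000 + $9,600 = $106,200 (≤ $110,000).
Total number of consignments: 34 + 38 + 11 + 16 + 23 = 122 (> 110).
The test is 'and': the rule requires both, and at least one is not exceeded.

No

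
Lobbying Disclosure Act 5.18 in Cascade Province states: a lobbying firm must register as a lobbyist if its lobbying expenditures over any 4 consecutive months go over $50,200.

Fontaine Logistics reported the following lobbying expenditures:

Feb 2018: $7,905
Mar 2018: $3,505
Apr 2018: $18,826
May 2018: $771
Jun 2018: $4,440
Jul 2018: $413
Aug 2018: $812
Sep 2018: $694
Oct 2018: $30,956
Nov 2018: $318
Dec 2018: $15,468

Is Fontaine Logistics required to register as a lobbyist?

Feb 2018–May 2018: $7,905 + $3,505 + $18,826 + $771 = $31,007 (under)
Mar 2018–Jun 2018: $3,505 + $18,826 + $771 + $4,440 = $27,542 (under)
Apr 2018–Jul 2018: $18,826 + $771 + $4,440 + $413 = $24,450 (under)
May 2018–Aug 2018: $771 + $4,440 + $413 + $812 = $6,436 (under)
Jun 2018–Sep 2018: $4,440 + $413 + $812 + $694 = $6,359 (under)
Jul 2018–Oct 2018: $413 + $812 + $694 + $30,956 = $32,875 (under)
Aug 2018–Nov 2018: $812 + $694 + $30,956 + $318 = $32,780 (under)
Sep 2018–Dec 2018: $694 + $30,956 + $318 + $15,468 = $47,436 (under)
No window exceeds $50,200.

No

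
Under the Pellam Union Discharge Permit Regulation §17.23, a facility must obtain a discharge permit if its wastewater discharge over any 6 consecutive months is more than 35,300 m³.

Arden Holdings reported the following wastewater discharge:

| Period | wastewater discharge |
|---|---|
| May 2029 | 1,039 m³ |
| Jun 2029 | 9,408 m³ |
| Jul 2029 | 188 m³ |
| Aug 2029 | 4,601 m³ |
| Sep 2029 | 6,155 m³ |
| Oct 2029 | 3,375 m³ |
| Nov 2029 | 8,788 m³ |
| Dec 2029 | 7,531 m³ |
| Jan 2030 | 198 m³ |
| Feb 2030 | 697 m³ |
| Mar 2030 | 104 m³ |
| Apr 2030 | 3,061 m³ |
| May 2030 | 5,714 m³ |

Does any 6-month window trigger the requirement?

May 2029–Oct 2029: 1,039 m³ + 9,408 m³ + 188 m³ + 4,601 m³ + 6,155 m³ + 3,375 m³ = 24,766 m³ (under)
Jun 2029–Nov 2029: 9,408 m³ + 188 m³ + 4,601 m³ + 6,155 m³ + 3,375 m³ + 8,788 m³ = 32,515 m³ (under)
Jul 2029–Dec 2029: 188 m³ + 4,601 m³ + 6,155 m³ + 3,375 m³ + 8,788 m³ + 7,531 m³ = 30,638 m³ (under)
Aug 2029–Jan 2030: 4,601 m³ + 6,155 m³ + 3,375 m³ + 8,788 m³ + 7,531 m³ + 198 m³ = 30,648 m³ (under)
Sep 2029–Feb 2030: 6,155 m³ + 3,375 m³ + 8,788 m³ + 7,531 m³ + 198 m³ + 697 m³ = 26,744 m³ (under)
Oct 2029–Mar 2030: 3,375 m³ + 8,788 m³ + 7,531 m³ + 198 m³ + 697 m³ + 104 m³ = 20,693 m³ (under)
Nov 2029–Apr 2030: 8,788 m³ + 7,531 m³ + 198 m³ + 697 m³ + 104 m³ + 3,061 m³ = 20,379 m³ (under)
Dec 2029–May 2030: 7,531 m³ + 198 m³ + 697 m³ + 104 m³ + 3,061 m³ + 5,714 m³ = 17,305 m³ (under)
No window exceeds 35,300 m³.

No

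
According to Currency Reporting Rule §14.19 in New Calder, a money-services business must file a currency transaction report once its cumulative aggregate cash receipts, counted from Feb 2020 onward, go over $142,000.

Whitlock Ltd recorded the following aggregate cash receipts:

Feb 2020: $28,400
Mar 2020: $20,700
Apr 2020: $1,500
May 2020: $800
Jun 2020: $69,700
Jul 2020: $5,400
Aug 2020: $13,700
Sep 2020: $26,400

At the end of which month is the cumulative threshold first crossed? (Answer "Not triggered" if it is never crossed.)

Sep 2020

Through Feb 2020: $28,400
Through Mar 2020: $49,100
Through Apr 2020: $50,600
Through May 2020: $51,400
Through Jun 2020: $121,100
Through Jul 2020: $126,500
Through Aug 2020: $140,200
Through Sep 2020: $166,600 ← exceeds threshold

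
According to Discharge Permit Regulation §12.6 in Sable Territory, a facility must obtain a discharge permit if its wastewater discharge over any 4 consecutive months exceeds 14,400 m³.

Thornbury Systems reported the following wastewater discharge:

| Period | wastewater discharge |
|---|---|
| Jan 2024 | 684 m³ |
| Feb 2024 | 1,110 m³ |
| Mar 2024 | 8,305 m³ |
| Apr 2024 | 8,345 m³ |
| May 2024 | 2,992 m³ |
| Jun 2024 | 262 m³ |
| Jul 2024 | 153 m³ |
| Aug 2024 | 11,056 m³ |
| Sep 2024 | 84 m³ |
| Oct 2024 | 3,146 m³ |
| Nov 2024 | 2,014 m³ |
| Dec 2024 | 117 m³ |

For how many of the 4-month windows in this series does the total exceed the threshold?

Jan 2024–Apr 2024: 684 m³ + 1,110 m³ + 8,305 m³ + 8,345 m³ = 18,444 m³ (over)
Feb 2024–May 2024: 1,110 m³ + 8,305 m³ + 8,345 m³ + 2,992 m³ = 20,752 m³ (over)
Mar 2024–Jun 2024: 8,305 m³ + 8,345 m³ + 2,992 m³ + 262 m³ = 19,904 m³ (over)
Apr 2024–Jul 2024: 8,345 m³ + 2,992 m³ + 262 m³ + 153 m³ = 11,752 m³ (under)
May 2024–Aug 2024: 2,992 m³ + 262 m³ + 153 m³ + 11,056 m³ = 14,463 m³ (over)
Jun 2024–Sep 2024: 262 m³ + 153 m³ + 11,056 m³ + 84 m³ = 11,555 m³ (under)
Jul 2024–Oct 2024: 153 m³ + 11,056 m³ + 84 m³ + 3,146 m³ = 14,439 m³ (over)
Aug 2024–Nov 2024: 11,056 m³ + 84 m³ + 3,146 m³ + 2,014 m³ = 16,300 m³ (over)
Sep 2024–Dec 2024: 84 m³ + 3,146 m³ + 2,014 m³ + 117 m³ = 5,361 m³ (under)
6 windows exceed the threshold.

6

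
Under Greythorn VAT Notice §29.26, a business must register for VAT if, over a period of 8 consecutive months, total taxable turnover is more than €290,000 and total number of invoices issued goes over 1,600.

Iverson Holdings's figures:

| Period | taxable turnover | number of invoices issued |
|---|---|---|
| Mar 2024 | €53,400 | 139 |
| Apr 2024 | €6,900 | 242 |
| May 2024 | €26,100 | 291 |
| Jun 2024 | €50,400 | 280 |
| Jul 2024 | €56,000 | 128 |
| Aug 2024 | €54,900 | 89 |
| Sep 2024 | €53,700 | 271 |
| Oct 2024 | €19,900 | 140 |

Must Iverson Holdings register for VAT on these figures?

No

Total taxable turnover: €53,400 + €6,900 + €26,100 + €50,400 + €56,000 + €54,900 + €53,700 + €19,900 = €321,300 (> €290,000).
Total number of invoices issued: 139 + 242 + 291 + 280 + 128 + 89 + 271 + 140 = 1,580 (≤ 1,600).
The test is 'and': the rule requires both, and at least one is not exceeded.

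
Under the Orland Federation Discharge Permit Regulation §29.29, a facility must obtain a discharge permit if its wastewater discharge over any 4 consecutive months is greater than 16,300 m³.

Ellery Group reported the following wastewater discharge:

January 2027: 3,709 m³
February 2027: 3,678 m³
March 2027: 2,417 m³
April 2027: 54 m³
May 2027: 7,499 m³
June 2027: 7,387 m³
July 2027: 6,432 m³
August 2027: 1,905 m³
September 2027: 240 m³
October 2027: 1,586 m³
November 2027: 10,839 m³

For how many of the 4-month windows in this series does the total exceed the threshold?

3

January 2027–April 2027: 3,709 m³ + 3,678 m³ + 2,417 m³ + 54 m³ = 9,858 m³ (under)
February 2027–May 2027: 3,678 m³ + 2,417 m³ + 54 m³ + 7,499 m³ = 13,648 m³ (under)
March 2027–June 2027: 2,417 m³ + 54 m³ + 7,499 m³ + 7,387 m³ = 17,357 m³ (over)
April 2027–July 2027: 54 m³ + 7,499 m³ + 7,387 m³ + 6,432 m³ = 21,372 m³ (over)
May 2027–August 2027: 7,499 m³ + 7,387 m³ + 6,432 m³ + 1,905 m³ = 23,223 m³ (over)
June 2027–September 2027: 7,387 m³ + 6,432 m³ + 1,905 m³ + 240 m³ = 15,964 m³ (under)
July 2027–October 2027: 6,432 m³ + 1,905 m³ + 240 m³ + 1,586 m³ = 10,163 m³ (under)
August 2027–November 2027: 1,905 m³ + 240 m³ + 1,586 m³ + 10,839 m³ = 14,570 m³ (under)
3 windows exceed the threshold.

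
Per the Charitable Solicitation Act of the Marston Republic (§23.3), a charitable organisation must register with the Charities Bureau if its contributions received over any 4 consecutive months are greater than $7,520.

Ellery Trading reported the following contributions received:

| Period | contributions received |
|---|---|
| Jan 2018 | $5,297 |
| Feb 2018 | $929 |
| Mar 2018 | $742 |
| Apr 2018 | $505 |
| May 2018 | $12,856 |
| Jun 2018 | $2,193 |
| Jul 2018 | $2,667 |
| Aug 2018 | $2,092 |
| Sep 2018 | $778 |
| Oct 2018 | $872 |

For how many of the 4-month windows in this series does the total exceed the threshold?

5

Jan 2018–Apr 2018: $5,297 + $929 + $742 + $505 = $7,473 (under)
Feb 2018–May 2018: $929 + $742 + $505 + $12,856 = $15,032 (over)
Mar 2018–Jun 2018: $742 + $505 + $12,856 + $2,193 = $16,296 (over)
Apr 2018–Jul 2018: $505 + $12,856 + $2,193 + $2,667 = $18,221 (over)
May 2018–Aug 2018: $12,856 + $2,193 + $2,667 + $2,092 = $19,808 (over)
Jun 2018–Sep 2018: $2,193 + $2,667 + $2,092 + $778 = $7,730 (over)
Jul 2018–Oct 2018: $2,667 + $2,092 + $778 + $872 = $6,409 (under)
5 windows exceed the threshold.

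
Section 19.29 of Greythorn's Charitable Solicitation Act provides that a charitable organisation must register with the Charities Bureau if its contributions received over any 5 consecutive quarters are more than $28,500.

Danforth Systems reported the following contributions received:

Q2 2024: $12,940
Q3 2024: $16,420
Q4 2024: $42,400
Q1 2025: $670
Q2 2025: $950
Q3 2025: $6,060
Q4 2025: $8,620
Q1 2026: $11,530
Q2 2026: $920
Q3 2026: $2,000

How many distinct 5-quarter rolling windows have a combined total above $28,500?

Q2 2024–Q2 2025: $12,940 + $16,420 + $42,400 + $670 + $950 = $73,380 (over)
Q3 2024–Q3 2025: $16,420 + $42,400 + $670 + $950 + $6,060 = $66,500 (over)
Q4 2024–Q4 2025: $42,400 + $670 + $950 + $6,060 + $8,620 = $58,700 (over)
Q1 2025–Q1 2026: $670 + $950 + $6,060 + $8,620 + $11,530 = $27,830 (under)
Q2 2025–Q2 2026: $950 + $6,060 + $8,620 + $11,530 + $920 = $28,080 (under)
Q3 2025–Q3 2026: $6,060 + $8,620 + $11,530 + $920 + $2,000 = $29,130 (over)
4 windows exceed the threshold.

4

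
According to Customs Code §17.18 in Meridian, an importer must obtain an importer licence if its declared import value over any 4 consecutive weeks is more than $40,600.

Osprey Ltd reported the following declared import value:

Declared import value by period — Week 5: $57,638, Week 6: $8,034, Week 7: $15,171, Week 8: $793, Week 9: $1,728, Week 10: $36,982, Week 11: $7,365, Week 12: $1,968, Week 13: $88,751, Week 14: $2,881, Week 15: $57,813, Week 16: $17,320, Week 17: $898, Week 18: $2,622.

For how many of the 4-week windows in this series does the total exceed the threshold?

Week 5–Week 8: $57,638 + $8,034 + $15,171 + $793 = $81,636 (over)
Week 6–Week 9: $8,034 + $15,171 + $793 + $1,728 = $25,726 (under)
Week 7–Week 10: $15,171 + $793 + $1,728 + $36,982 = $54,674 (over)
Week 8–Week 11: $793 + $1,728 + $36,982 + $7,365 = $46,868 (over)
Week 9–Week 12: $1,728 + $36,982 + $7,365 + $1,968 = $48,043 (over)
Week 10–Week 13: $36,982 + $7,365 + $1,968 + $88,751 = $135,066 (over)
Week 11–Week 14: $7,365 + $1,968 + $88,751 + $2,881 = $100,965 (over)
Week 12–Week 15: $1,968 + $88,751 + $2,881 + $57,813 = $151,413 (over)
Week 13–Week 16: $88,751 + $2,881 + $57,813 + $17,320 = $166,765 (over)
Week 14–Week 17: $2,881 + $57,813 + $17,320 + $898 = $78,912 (over)
Week 15–Week 18: $57,813 + $17,320 + $898 + $2,622 = $78,653 (over)
10 windows exceed the threshold.

10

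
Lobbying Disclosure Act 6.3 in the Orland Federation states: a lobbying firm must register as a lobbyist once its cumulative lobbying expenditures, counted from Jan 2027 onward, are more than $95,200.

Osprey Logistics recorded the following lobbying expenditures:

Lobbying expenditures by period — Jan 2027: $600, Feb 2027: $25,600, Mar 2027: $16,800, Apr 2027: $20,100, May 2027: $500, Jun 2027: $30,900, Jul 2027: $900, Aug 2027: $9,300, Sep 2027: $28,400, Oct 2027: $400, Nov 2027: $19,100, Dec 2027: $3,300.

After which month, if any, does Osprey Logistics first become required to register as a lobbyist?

Through Jan 2027: $600
Through Feb 2027: $26,200
Through Mar 2027: $43,000
Through Apr 2027: $63,100
Through May 2027: $63,600
Through Jun 2027: $94,500
Through Jul 2027: $95,400 ← exceeds threshold

Jul 2027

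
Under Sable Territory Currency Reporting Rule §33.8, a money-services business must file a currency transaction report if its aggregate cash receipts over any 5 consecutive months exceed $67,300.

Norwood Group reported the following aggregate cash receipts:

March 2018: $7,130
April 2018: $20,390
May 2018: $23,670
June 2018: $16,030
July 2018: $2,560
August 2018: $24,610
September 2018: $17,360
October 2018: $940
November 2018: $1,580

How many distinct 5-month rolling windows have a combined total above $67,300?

3

March 2018–July 2018: $7,130 + $20,390 + $23,670 + $16,030 + $2,560 = $69,780 (over)
April 2018–August 2018: $20,390 + $23,670 + $16,030 + $2,560 + $24,610 = $87,260 (over)
May 2018–September 2018: $23,670 + $16,030 + $2,560 + $24,610 + $17,360 = $84,230 (over)
June 2018–October 2018: $16,030 + $2,560 + $24,610 + $17,360 + $940 = $61,500 (under)
July 2018–November 2018: $2,560 + $24,610 + $17,360 + $940 + $1,580 = $47,050 (under)
3 windows exceed the threshold.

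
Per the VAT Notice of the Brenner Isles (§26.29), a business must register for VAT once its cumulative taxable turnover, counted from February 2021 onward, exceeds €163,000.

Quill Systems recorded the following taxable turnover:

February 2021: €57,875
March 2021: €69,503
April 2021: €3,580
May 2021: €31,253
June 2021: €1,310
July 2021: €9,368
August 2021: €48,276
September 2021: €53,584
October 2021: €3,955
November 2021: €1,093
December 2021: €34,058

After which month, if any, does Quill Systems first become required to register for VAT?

Through February 2021: €57,875
Through March 2021: €127,378
Through April 2021: €130,958
Through May 2021: €162,211
Through June 2021: €163,521 ← exceeds threshold

June 2021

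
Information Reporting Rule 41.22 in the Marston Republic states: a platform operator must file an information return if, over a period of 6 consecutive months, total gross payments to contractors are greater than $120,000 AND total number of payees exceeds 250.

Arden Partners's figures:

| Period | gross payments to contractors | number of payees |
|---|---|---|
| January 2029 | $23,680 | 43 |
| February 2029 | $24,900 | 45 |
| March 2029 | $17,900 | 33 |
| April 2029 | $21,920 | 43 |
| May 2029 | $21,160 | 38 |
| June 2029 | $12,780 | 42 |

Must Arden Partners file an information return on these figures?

Total gross payments to contractors: $23,680 + $24,900 + $17,900 + $21,920 + $21,160 + $12,780 = $122,340 (> $120,000).
Total number of payees: 43 + 45 + 33 + 43 + 38 + 42 = 244 (≤ 250).
The test is 'and': the rule requires both, and at least one is not exceeded.

No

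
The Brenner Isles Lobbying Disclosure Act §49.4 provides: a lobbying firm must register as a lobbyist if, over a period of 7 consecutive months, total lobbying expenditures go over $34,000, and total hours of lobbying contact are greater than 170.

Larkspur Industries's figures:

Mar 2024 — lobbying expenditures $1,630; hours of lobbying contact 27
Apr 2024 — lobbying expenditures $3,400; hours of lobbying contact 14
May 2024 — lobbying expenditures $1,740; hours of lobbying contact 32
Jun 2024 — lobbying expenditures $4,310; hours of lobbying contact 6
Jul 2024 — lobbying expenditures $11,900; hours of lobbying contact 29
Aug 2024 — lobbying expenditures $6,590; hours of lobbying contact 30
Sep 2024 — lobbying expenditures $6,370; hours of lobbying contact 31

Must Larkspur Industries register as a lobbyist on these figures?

No

Total lobbying expenditures: $1,630 + $3,400 + $1,740 + $4,310 + $11,900 + $6,590 + $6,370 = $35,940 (> $34,000).
Total hours of lobbying contact: 27 + 14 + 32 + 6 + 29 + 30 + 31 = 169 (≤ 170).
The test is 'and': the rule requires both, and at least one is not exceeded.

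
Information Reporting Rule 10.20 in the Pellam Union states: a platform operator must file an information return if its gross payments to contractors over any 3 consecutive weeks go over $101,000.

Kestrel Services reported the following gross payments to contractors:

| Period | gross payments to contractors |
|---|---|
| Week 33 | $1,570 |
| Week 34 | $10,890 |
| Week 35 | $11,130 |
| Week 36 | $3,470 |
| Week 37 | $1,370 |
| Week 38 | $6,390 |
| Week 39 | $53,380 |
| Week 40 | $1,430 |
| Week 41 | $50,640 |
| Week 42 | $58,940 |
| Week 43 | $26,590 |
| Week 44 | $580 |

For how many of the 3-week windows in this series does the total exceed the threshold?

Week 33–Week 35: $1,570 + $10,890 + $11,130 = $23,590 (under)
Week 34–Week 36: $10,890 + $11,130 + $3,470 = $25,490 (under)
Week 35–Week 37: $11,130 + $3,470 + $1,370 = $15,970 (under)
Week 36–Week 38: $3,470 + $1,370 + $6,390 = $11,230 (under)
Week 37–Week 39: $1,370 + $6,390 + $53,380 = $61,140 (under)
Week 38–Week 40: $6,390 + $53,380 + $1,430 = $61,200 (under)
Week 39–Week 41: $53,380 + $1,430 + $50,640 = $105,450 (over)
Week 40–Week 42: $1,430 + $50,640 + $58,940 = $111,010 (over)
Week 41–Week 43: $50,640 + $58,940 + $26,590 = $136,170 (over)
Week 42–Week 44: $58,940 + $26,590 + $580 = $86,110 (under)
3 windows exceed the threshold.

3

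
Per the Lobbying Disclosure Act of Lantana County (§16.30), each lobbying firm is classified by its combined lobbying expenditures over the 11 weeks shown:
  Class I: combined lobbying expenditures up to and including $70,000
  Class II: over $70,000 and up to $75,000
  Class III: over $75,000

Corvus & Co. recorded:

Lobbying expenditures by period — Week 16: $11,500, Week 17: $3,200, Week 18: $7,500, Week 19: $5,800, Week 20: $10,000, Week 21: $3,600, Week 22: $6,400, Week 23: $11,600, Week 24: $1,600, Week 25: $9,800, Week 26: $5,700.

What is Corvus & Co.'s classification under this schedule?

Class III

Combined lobbying expenditures: $11,500 + $3,200 + $7,500 + $5,800 + $10,000 + $3,600 + $6,400 + $11,600 + $1,600 + $9,800 + $5,700 = $76,700.
$76,700 > $75,000, so Class III applies.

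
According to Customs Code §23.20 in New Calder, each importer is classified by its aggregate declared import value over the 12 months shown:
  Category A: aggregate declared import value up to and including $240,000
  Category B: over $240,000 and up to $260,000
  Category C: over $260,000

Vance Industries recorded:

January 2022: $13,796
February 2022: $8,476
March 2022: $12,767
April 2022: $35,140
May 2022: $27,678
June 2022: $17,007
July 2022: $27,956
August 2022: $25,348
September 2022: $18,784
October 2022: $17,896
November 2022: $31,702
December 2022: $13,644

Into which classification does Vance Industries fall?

Aggregate declared import value: $13,796 + $8,476 + $12,767 + $35,140 + $27,678 + $17,007 + $27,956 + $25,348 + $18,784 + $17,896 + $31,702 + $13,644 = $250,194.
$240,000 < $250,194 ≤ $260,000, so Category B applies.

Category B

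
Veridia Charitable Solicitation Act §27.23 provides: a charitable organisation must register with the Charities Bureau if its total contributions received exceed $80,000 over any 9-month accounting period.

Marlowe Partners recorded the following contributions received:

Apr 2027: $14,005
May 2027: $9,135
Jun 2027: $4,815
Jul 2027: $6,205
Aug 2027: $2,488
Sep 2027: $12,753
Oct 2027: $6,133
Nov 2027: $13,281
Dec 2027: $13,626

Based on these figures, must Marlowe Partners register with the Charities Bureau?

Total contributions received: $14,005 + $9,135 + $4,815 + $6,205 + $2,488 + $12,753 + $6,133 + $13,281 + $13,626 = $82,441.
$82,441 > $80,000, so the threshold is exceeded.

Yes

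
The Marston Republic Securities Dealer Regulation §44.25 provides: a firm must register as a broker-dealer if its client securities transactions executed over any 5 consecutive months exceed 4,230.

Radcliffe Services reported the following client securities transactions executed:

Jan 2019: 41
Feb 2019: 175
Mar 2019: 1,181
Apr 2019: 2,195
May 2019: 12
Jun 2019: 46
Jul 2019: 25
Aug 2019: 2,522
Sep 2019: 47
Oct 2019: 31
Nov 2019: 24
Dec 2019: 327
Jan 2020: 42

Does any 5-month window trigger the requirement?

Jan 2019–May 2019: 41 + 175 + 1,181 + 2,195 + 12 = 3,604 (under)
Feb 2019–Jun 2019: 175 + 1,181 + 2,195 + 12 + 46 = 3,609 (under)
Mar 2019–Jul 2019: 1,181 + 2,195 + 12 + 46 + 25 = 3,459 (under)
Apr 2019–Aug 2019: 2,195 + 12 + 46 + 25 + 2,522 = 4,800 (over)
May 2019–Sep 2019: 12 + 46 + 25 + 2,522 + 47 = 2,652 (under)
Jun 2019–Oct 2019: 46 + 25 + 2,522 + 47 + 31 = 2,671 (under)
Jul 2019–Nov 2019: 25 + 2,522 + 47 + 31 + 24 = 2,649 (under)
Aug 2019–Dec 2019: 2,522 + 47 + 31 + 24 + 327 = 2,951 (under)
Sep 2019–Jan 2020: 47 + 31 + 24 + 327 + 42 = 471 (under)
At least one window exceeds 4,230.

Yes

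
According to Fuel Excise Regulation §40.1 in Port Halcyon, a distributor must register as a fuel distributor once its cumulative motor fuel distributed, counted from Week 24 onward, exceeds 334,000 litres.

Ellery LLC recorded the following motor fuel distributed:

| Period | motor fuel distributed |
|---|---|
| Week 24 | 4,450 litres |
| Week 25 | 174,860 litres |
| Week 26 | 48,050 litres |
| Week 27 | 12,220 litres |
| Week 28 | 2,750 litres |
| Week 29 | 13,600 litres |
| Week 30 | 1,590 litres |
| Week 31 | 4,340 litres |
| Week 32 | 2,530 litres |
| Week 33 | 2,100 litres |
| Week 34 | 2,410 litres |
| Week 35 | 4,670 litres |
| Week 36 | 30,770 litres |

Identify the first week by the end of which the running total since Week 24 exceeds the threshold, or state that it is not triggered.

Through Week 24: 4,450 litres
Through Week 25: 179,310 litres
Through Week 26: 227,360 litres
Through Week 27: 239,580 litres
Through Week 28: 242,330 litres
Through Week 29: 255,930 litres
Through Week 30: 257,520 litres
Through Week 31: 261,860 litres
Through Week 32: 264,390 litres
Through Week 33: 266,490 litres
Through Week 34: 268,900 litres
Through Week 35: 273,570 litres
Through Week 36: 304,340 litres
Final cumulative total 304,340 litres ≤ 334,000 litres; the threshold is never exceeded.

Not triggered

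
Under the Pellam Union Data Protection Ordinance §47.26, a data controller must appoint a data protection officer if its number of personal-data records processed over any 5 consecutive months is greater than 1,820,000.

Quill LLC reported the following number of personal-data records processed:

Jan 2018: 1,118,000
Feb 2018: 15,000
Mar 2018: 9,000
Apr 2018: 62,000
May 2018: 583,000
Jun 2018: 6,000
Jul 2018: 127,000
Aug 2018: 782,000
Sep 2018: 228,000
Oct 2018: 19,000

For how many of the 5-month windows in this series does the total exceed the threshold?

0

Jan 2018–May 2018: 1,118,000 + 15,000 + 9,000 + 62,000 + 583,000 = 1,787,000 (under)
Feb 2018–Jun 2018: 15,000 + 9,000 + 62,000 + 583,000 + 6,000 = 675,000 (under)
Mar 2018–Jul 2018: 9,000 + 62,000 + 583,000 + 6,000 + 127,000 = 787,000 (under)
Apr 2018–Aug 2018: 62,000 + 583,000 + 6,000 + 127,000 + 782,000 = 1,560,000 (under)
May 2018–Sep 2018: 583,000 + 6,000 + 127,000 + 782,000 + 228,000 = 1,726,000 (under)
Jun 2018–Oct 2018: 6,000 + 127,000 + 782,000 + 228,000 + 19,000 = 1,162,000 (under)
0 windows exceed the threshold.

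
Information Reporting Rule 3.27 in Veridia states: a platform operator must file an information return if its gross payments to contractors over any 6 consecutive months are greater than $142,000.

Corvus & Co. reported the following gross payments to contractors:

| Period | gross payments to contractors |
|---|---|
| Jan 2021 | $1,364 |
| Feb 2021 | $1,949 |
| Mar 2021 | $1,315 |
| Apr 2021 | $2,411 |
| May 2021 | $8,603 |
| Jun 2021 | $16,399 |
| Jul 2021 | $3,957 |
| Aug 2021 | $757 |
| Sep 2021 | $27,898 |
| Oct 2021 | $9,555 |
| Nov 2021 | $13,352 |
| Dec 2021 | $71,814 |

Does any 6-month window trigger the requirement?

No

Jan 2021–Jun 2021: $1,364 + $1,949 + $1,315 + $2,411 + $8,603 + $16,399 = $32,041 (under)
Feb 2021–Jul 2021: $1,949 + $1,315 + $2,411 + $8,603 + $16,399 + $3,957 = $34,634 (under)
Mar 2021–Aug 2021: $1,315 + $2,411 + $8,603 + $16,399 + $3,957 + $757 = $33,442 (under)
Apr 2021–Sep 2021: $2,411 + $8,603 + $16,399 + $3,957 + $757 + $27,898 = $60,025 (under)
May 2021–Oct 2021: $8,603 + $16,399 + $3,957 + $757 + $27,898 + $9,555 = $67,169 (under)
Jun 2021–Nov 2021: $16,399 + $3,957 + $757 + $27,898 + $9,555 + $13,352 = $71,918 (under)
Jul 2021–Dec 2021: $3,957 + $757 + $27,898 + $9,555 + $13,352 + $71,814 = $127,333 (under)
No window exceeds $142,000.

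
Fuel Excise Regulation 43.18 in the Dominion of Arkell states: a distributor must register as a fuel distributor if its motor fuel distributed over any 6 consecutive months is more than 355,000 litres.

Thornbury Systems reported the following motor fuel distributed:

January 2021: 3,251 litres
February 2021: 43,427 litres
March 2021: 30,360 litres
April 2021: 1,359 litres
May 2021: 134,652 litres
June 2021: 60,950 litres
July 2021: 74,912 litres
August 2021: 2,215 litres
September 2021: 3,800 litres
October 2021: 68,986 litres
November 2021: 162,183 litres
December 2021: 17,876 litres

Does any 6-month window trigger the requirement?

Yes

January 2021–June 2021: 3,251 litres + 43,427 litres + 30,360 litres + 1,359 litres + 134,652 litres + 60,950 litres = 273,999 litres (under)
February 2021–July 2021: 43,427 litres + 30,360 litres + 1,359 litres + 134,652 litres + 60,950 litres + 74,912 litres = 345,660 litres (under)
March 2021–August 2021: 30,360 litres + 1,359 litres + 134,652 litres + 60,950 litres + 74,912 litres + 2,215 litres = 304,448 litres (under)
April 2021–September 2021: 1,359 litres + 134,652 litres + 60,950 litres + 74,912 litres + 2,215 litres + 3,800 litres = 277,888 litres (under)
May 2021–October 2021: 134,652 litres + 60,950 litres + 74,912 litres + 2,215 litres + 3,800 litres + 68,986 litres = 345,515 litres (under)
June 2021–November 2021: 60,950 litres + 74,912 litres + 2,215 litres + 3,800 litres + 68,986 litres + 162,183 litres = 373,046 litres (over)
July 2021–December 2021: 74,912 litres + 2,215 litres + 3,800 litres + 68,986 litres + 162,183 litres + 17,876 litres = 329,972 litres (under)
At least one window exceeds 355,000 litres.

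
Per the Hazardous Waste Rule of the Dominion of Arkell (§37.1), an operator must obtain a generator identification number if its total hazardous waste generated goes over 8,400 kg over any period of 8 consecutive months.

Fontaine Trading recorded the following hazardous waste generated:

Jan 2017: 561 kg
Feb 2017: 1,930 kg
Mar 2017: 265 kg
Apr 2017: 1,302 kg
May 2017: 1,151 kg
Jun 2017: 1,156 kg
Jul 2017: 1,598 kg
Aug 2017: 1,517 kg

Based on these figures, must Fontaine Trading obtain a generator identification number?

Yes

Total hazardous waste generated: 561 kg + 1,930 kg + 265 kg + 1,302 kg + 1,151 kg + 1,156 kg + 1,598 kg + 1,517 kg = 9,480 kg.
9,480 kg > 8,400 kg, so the threshold is exceeded.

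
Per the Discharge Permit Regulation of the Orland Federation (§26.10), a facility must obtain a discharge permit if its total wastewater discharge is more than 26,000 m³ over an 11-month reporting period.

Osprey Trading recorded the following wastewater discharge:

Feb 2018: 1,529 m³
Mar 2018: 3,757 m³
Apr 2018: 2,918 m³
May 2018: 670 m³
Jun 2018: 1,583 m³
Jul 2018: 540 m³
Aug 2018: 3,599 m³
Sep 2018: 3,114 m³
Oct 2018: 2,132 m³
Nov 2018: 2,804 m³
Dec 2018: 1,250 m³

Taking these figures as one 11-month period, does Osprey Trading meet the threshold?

No

Total wastewater discharge: 1,529 m³ + 3,757 m³ + 2,918 m³ + 670 m³ + 1,583 m³ + 540 m³ + 3,599 m³ + 3,114 m³ + 2,132 m³ + 2,804 m³ + 1,250 m³ = 23,896 m³.
23,896 m³ ≤ 26,000 m³, so the threshold is not exceeded.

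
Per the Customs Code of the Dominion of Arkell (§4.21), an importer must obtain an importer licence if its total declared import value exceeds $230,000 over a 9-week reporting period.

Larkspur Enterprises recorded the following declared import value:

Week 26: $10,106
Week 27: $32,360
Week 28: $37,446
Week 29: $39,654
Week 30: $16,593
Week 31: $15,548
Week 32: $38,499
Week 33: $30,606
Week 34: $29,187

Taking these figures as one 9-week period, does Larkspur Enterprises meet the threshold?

Total declared import value: $10,106 + $32,360 + $37,446 + $39,654 + $16,593 + $15,548 + $38,499 + $30,606 + $29,187 = $249,999.
$249,999 > $230,000, so the threshold is exceeded.

Yes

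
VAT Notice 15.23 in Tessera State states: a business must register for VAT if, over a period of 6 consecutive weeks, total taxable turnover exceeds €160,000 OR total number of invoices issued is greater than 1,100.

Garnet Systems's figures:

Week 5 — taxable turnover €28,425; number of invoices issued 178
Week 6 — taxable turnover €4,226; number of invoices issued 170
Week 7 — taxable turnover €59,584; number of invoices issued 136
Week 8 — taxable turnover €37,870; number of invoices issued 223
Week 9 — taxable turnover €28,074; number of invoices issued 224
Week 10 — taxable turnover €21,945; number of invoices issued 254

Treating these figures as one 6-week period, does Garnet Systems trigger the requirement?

Yes

Total taxable turnover: €28,425 + €4,226 + €59,584 + €37,870 + €28,074 + €21,945 = €180,124 (> €160,000).
Total number of invoices issued: 178 + 170 + 136 + 223 + 224 + 254 = 1,185 (> 1,100).
The test is 'or': at least one threshold is exceeded.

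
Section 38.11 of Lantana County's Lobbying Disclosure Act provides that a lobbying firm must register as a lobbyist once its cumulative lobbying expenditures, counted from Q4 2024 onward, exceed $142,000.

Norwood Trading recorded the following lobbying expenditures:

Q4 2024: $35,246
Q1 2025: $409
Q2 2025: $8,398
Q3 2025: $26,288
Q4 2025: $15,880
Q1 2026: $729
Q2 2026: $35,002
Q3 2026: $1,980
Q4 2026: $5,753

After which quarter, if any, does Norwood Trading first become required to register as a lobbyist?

Not triggered

Through Q4 2024: $35,246
Through Q1 2025: $35,655
Through Q2 2025: $44,053
Through Q3 2025: $70,341
Through Q4 2025: $86,221
Through Q1 2026: $86,950
Through Q2 2026: $121,952
Through Q3 2026: $123,932
Through Q4 2026: $129,685
Final cumulative total $129,685 ≤ $142,000; the threshold is never exceeded.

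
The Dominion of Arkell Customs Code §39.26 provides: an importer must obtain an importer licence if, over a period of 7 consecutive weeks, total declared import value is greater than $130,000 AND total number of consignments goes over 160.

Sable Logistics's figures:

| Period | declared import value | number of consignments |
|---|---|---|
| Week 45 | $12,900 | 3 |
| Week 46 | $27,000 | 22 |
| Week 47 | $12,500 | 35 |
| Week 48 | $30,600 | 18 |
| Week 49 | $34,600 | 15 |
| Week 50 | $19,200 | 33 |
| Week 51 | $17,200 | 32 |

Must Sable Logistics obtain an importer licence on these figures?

Total declared import value: $12,900 + $27,000 + $12,500 + $30,600 + $34,600 + $19,200 + $17,200 = $154,000 (> $130,000).
Total number of consignments: 3 + 22 + 35 + 18 + 15 + 33 + 32 = 158 (≤ 160).
The test is 'and': the rule requires both, and at least one is not exceeded.

No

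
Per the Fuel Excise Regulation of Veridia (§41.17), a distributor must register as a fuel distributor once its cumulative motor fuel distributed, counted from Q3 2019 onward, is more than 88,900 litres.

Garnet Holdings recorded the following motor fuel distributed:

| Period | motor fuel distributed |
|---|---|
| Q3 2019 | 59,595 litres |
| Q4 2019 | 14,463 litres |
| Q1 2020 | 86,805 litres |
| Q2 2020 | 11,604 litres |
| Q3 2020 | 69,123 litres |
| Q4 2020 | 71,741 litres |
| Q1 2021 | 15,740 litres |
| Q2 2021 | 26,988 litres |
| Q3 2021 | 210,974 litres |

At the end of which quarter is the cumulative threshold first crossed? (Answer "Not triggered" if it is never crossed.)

Through Q3 2019: 59,595 litres
Through Q4 2019: 74,058 litres
Through Q1 2020: 160,863 litres ← exceeds threshold

Q1 2020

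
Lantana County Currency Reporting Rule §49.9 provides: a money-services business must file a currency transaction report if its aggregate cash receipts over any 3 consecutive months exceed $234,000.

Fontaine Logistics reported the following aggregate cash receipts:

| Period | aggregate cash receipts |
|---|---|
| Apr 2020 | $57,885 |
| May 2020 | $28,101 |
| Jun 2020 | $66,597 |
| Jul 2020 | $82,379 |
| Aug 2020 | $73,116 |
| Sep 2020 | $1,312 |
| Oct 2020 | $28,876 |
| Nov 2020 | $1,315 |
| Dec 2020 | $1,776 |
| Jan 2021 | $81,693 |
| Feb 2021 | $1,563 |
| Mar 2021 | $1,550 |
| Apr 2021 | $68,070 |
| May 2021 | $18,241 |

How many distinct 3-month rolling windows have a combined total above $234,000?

Apr 2020–Jun 2020: $57,885 + $28,101 + $66,597 = $152,583 (under)
May 2020–Jul 2020: $28,101 + $66,597 + $82,379 = $177,077 (under)
Jun 2020–Aug 2020: $66,597 + $82,379 + $73,116 = $222,092 (under)
Jul 2020–Sep 2020: $82,379 + $73,116 + $1,312 = $156,807 (under)
Aug 2020–Oct 2020: $73,116 + $1,312 + $28,876 = $103,304 (under)
Sep 2020–Nov 2020: $1,312 + $28,876 + $1,315 = $31,503 (under)
Oct 2020–Dec 2020: $28,876 + $1,315 + $1,776 = $31,967 (under)
Nov 2020–Jan 2021: $1,315 + $1,776 + $81,693 = $84,784 (under)
Dec 2020–Feb 2021: $1,776 + $81,693 + $1,563 = $85,032 (under)
Jan 2021–Mar 2021: $81,693 + $1,563 + $1,550 = $84,806 (under)
Feb 2021–Apr 2021: $1,563 + $1,550 + $68,070 = $71,183 (under)
Mar 2021–May 2021: $1,550 + $68,070 + $18,241 = $87,861 (under)
0 windows exceed the threshold.

0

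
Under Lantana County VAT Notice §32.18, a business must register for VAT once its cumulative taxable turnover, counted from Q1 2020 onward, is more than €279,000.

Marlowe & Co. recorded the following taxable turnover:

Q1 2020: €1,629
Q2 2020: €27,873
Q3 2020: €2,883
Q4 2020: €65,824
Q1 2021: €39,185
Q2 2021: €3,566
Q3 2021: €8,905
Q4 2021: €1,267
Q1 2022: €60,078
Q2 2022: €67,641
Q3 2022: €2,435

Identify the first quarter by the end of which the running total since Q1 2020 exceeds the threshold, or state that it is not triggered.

Q3 2022

Through Q1 2020: €1,629
Through Q2 2020: €29,502
Through Q3 2020: €32,385
Through Q4 2020: €98,209
Through Q1 2021: €137,394
Through Q2 2021: €140,960
Through Q3 2021: €149,865
Through Q4 2021: €151,132
Through Q1 2022: €211,210
Through Q2 2022: €278,851
Through Q3 2022: €281,286 ← exceeds threshold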